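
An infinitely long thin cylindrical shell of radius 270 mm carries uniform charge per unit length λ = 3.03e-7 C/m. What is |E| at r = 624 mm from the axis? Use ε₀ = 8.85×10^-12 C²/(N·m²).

E = 8.73×10^3 N/C

Choose a coaxial cylinder of radius r = 624 mm (arbitrary length L) as the Gaussian surface (r > 270 mm).
The full line charge is enclosed: λ_enc = 3.03×10^-7 C/m.
Applying ∮E·dA = Q_enc/ε₀ with the end caps contributing no flux:
E = |λ_enc|/(2πε₀r) = (3.03e-7)/(2π·8.85×10^-12·0.624) = 8.73e3 N/C.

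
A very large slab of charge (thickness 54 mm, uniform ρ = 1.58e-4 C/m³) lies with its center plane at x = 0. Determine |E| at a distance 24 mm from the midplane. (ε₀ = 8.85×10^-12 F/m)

By symmetry E is perpendicular to the slab. A Gaussian pillbox from −24 mm to +24 mm (face area A) lies entirely within the slab.
Q_enc = ρ·(2x)·A and flux = 2EA, so 2EA = 2ρxA/ε₀ ⇒ E = |ρ|x/ε₀.
E = (1.58×10^-4)(0.024)/(8.85×10^-12) = 4.28e5 N/C.

4.28×10^5 N/C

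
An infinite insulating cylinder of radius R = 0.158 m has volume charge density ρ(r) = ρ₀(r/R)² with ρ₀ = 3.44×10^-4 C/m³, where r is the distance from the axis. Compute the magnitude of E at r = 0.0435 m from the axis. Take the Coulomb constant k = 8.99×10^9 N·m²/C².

Choose a coaxial cylinder of radius r = 0.0435 m (arbitrary length L) as the Gaussian surface (r < R).
λ_enc = ∫₀^r ρ(r')·2πr' dr' = (2πρ₀/R²)·r^4/4 = 7.75×10^-8 C/m.
By Gauss's law (flux through the curved wall only), E·2πrL = λ_enc L/ε₀.
E = 2k|λ_enc|/r = 2(8.99×10^9)(7.75×10^-8)/(0.0435) = 3.20e4 N/C.

E = 3.20e4 N/C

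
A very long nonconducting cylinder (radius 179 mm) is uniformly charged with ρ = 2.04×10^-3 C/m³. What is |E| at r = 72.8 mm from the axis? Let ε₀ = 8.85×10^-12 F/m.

E ≈ 8.39×10^6 N/C

Coaxial Gaussian cylinder, radius r = 72.8 mm, length L (r < R).
Enclosed charge per unit length: λ_enc = ρ·πr² = (2.04×10^-3)π(0.0728)² = 3.397×10^-5 C/m.
Gauss's law: E·2πrL = λ_enc L/ε₀.
E = |λ_enc|/(2πε₀r) = (3.397×10^-5)/(2π·8.85×10^-12·0.0728) = 8.39×10^6 N/C.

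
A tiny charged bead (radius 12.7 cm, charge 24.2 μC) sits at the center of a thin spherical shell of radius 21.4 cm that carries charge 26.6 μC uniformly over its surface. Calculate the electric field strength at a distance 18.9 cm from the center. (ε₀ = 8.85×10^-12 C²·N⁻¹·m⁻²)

6.09e6 N/C

Take a concentric spherical Gaussian surface of radius r = 18.9 cm (between the bodies, 12.7 cm < r < 21.4 cm).
Only the inner charge is enclosed; the outer shell contributes nothing inside itself. Q_enc = 24.2 μC = 2.42e-5 C.
Since E is radial and uniform over the Gaussian sphere, Φ = E·4πr² = Q_enc/ε₀.
E = |Q_enc|/(4πε₀r²) = (2.42×10^-5)/(4π·8.85×10^-12·(0.189)²) = 6.09×10^6 N/C.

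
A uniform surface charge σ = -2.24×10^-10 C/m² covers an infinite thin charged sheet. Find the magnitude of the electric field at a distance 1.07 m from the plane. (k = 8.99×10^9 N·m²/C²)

The symmetry is planar: E is normal to the sheet and the same magnitude on both sides. Take a pillbox straddling the sheet with end-cap area A.
Only the two end caps contribute flux: Φ = 2EA. With Q_enc = σA, Gauss's law gives E = |σ|/(2ε₀).
E = 2πk|σ| = 2π(8.99×10^9)(2.24e-10) = 12.7 N/C.

12.7 V/m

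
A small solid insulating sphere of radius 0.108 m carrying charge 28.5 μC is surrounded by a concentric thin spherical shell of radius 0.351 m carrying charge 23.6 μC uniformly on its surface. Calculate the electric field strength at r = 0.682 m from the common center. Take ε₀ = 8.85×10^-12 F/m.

E = 1.01×10^6 N/C

Symmetry ⇒ E = E(r) r̂. Gaussian sphere of radius r = 0.682 m (r > 0.351 m, enclosing both).
Q_enc = (28.5 μC) + (23.6 μC) = 5.21×10^-5 C.
Since E is radial and uniform over the Gaussian sphere, Φ = E·4πr² = Q_enc/ε₀.
E = |Q_enc|/(4πε₀r²) = (5.21×10^-5)/(4π·8.85×10^-12·(0.682)²) = 1.01e6 N/C.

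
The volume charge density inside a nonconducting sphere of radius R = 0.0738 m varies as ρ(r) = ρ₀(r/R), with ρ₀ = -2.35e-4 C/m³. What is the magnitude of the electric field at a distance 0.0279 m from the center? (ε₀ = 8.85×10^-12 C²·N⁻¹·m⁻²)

E = 7.00×10^4 V/m

By spherical symmetry E is radial; choose a Gaussian sphere of radius r = 0.0279 m (r < R).
Integrate the density: Q_enc = 4π ∫₀^r ρ₀(r'/R)^1 r'² dr' = 4πρ₀ r^4/(4·R) = -6.061e-9 C.
Gauss's law: E·4πr² = Q_enc/ε₀.
E = |Q_enc|/(4πε₀r²) = (6.061e-9)/(4π·8.85×10^-12·(0.0279)²) = 7.00e4 N/C.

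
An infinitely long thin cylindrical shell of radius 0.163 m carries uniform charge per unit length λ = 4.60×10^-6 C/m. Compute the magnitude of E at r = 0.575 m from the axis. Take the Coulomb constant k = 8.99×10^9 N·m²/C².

By cylindrical symmetry E is radial; use a coaxial Gaussian cylinder of radius 0.575 m and length L (r > 0.163 m).
The full line charge is enclosed: λ_enc = 4.60×10^-6 C/m.
Gauss's law: E·2πrL = λ_enc L/ε₀.
E = 2k|λ_enc|/r = 2(8.99×10^9)(4.60×10^-6)/(0.575) = 1.44×10^5 N/C.

E ≈ 1.44×10^5 N/C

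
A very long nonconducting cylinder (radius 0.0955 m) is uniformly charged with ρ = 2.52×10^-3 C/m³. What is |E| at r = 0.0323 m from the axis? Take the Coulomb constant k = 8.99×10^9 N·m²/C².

E = 4.60×10^6 N/C

Take a coaxial cylindrical Gaussian surface of radius r = 0.0323 m and length L (r < R).
Charge inside radius r per length L is ρ·πr²·L, so λ_enc = ρπr² = 8.26e-6 C/m.
Gauss's law: E·2πrL = λ_enc L/ε₀.
E = 2k|λ_enc|/r = 2(8.99×10^9)(8.26×10^-6)/(0.0323) = 4.60×10^6 N/C.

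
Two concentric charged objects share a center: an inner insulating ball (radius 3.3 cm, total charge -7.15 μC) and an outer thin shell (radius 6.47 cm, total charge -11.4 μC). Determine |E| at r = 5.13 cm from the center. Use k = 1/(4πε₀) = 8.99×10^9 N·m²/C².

E ≈ 2.44×10^7 N/C

Use a concentric Gaussian sphere at r = 5.13 cm (between the bodies, 3.3 cm < r < 6.47 cm).
Only the inner charge is enclosed; the outer shell contributes nothing inside itself. Q_enc = -7.15 μC = -7.15×10^-6 C.
Gauss's law: E·4πr² = Q_enc/ε₀.
E = k|Q_enc|/r² = (8.99×10^9)(7.15e-6)/(0.0513)² = 2.44×10^7 N/C.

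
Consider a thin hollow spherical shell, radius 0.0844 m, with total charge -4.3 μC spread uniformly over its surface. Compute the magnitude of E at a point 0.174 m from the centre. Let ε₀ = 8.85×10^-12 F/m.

Use a concentric Gaussian sphere at r = 0.174 m (r > 0.0844 m).
The entire shell is enclosed: Q_enc = -4.30e-6 C.
By Gauss's law, ∮E·dA = E·4πr² = Q_enc/ε₀.
E = |Q_enc|/(4πε₀r²) = (4.30×10^-6)/(4π·8.85×10^-12·(0.174)²) = 1.28×10^6 N/C.

E ≈ 1.28×10^6 N/C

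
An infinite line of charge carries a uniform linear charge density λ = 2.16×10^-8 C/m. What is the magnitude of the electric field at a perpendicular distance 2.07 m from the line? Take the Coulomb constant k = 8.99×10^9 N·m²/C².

|E| ≈ 188 N/C

By cylindrical symmetry E is radial; use a coaxial Gaussian cylinder of radius 2.07 m and length L.
Q_enc = λL, so λ_enc = 2.16×10^-8 C/m.
Gauss's law: E·2πrL = λ_enc L/ε₀.
E = 2k|λ_enc|/r = 2(8.99×10^9)(2.16×10^-8)/(2.07) = 188 N/C.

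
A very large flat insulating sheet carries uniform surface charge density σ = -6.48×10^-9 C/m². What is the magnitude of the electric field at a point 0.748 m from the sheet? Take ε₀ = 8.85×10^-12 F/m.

Choose a cylindrical pillbox piercing the sheet, end faces (area A) parallel to it.
Flux Φ = 2EA and Q_enc = σA, so 2EA = σA/ε₀ ⇒ E = |σ|/(2ε₀), independent of distance.
E = |σ|/(2ε₀) = (6.48×10^-9)/(2·8.85×10^-12) = 366 N/C.

|E| ≈ 366 N/C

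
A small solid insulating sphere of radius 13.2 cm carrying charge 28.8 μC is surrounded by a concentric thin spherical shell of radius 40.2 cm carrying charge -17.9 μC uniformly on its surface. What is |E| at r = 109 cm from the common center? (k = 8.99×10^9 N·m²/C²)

|E| ≈ 8.25e4 N/C

By spherical symmetry E is radial; choose a Gaussian sphere of radius r = 109 cm (r > 40.2 cm, enclosing both).
Q_enc = (28.8 μC) + (-17.9 μC) = 1.09×10^-5 C.
Applying ∮E·dA = Q_enc/ε₀ with Φ = E(4πr²):
E = k|Q_enc|/r² = (8.99×10^9)(1.09×10^-5)/(1.09)² = 8.25×10^4 N/C.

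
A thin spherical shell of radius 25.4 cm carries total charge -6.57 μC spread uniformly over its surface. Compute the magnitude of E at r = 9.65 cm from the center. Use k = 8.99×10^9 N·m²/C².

Symmetry ⇒ E = E(r) r̂. Gaussian sphere of radius r = 9.65 cm (inside the shell, r < 25.4 cm).
All the charge is outside the Gaussian surface: Q_enc = 0, hence E = 0 everywhere inside the shell.

|E| = 0 N/C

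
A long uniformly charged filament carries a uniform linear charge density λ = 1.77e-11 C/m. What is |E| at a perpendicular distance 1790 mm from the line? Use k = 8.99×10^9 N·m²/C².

By cylindrical symmetry E is radial; use a coaxial Gaussian cylinder of radius 1790 mm and length L.
Q_enc = λL, so λ_enc = 1.77e-11 C/m.
Gauss's law: E·2πrL = λ_enc L/ε₀.
E = 2k|λ_enc|/r = 2(8.99×10^9)(1.77×10^-11)/(1.79) = 0.178 N/C.

|E| = 0.178 V/m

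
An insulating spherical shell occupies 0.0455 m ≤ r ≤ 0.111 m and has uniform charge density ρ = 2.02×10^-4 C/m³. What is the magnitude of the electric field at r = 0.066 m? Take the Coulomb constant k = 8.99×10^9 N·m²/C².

E = 3.38e5 N/C

Take a concentric spherical Gaussian surface of radius r = 0.066 m (within the shell material, 0.0455 m < r < 0.111 m).
Only the shell between 0.0455 m and r is enclosed: Q_enc = ρ·(4π/3)(r³ − a³) = (2.02e-4)·(4π/3)·((0.066)³ − (0.0455)³) = 1.636×10^-7 C.
Since E is radial and uniform over the Gaussian sphere, Φ = E·4πr² = Q_enc/ε₀.
E = k|Q_enc|/r² = (8.99×10^9)(1.636×10^-7)/(0.066)² = 3.38×10^5 N/C.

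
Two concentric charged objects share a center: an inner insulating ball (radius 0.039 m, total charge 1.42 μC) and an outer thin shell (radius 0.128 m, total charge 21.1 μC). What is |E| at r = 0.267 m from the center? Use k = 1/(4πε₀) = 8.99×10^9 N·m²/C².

Symmetry ⇒ E = E(r) r̂. Gaussian sphere of radius r = 0.267 m (r > 0.128 m, enclosing both).
Q_enc = (1.42 μC) + (21.1 μC) = 2.252×10^-5 C.
Applying ∮E·dA = Q_enc/ε₀ with Φ = E(4πr²):
E = k|Q_enc|/r² = (8.99×10^9)(2.252×10^-5)/(0.267)² = 2.84e6 N/C.

E = 2.84×10^6 N/C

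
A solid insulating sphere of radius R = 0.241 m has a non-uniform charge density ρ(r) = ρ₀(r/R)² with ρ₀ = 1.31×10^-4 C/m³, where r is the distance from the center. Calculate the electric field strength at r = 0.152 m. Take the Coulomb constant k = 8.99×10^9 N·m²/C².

Take a concentric spherical Gaussian surface of radius r = 0.152 m (r < R).
Integrate the density: Q_enc = 4π ∫₀^r ρ₀(r'/R)^2 r'² dr' = 4πρ₀ r^5/(5·R²) = 4.599×10^-7 C.
By Gauss's law, ∮E·dA = E·4πr² = Q_enc/ε₀.
E = k|Q_enc|/r² = (8.99×10^9)(4.599×10^-7)/(0.152)² = 1.79×10^5 N/C.

|E| = 1.79×10^5 N/C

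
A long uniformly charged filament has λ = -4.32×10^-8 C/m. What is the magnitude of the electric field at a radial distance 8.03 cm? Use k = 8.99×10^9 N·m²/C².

Choose a coaxial cylinder of radius r = 8.03 cm (arbitrary length L) as the Gaussian surface.
Q_enc = λL, so λ_enc = -4.32e-8 C/m.
Gauss's law: E·2πrL = λ_enc L/ε₀.
E = 2k|λ_enc|/r = 2(8.99×10^9)(4.32×10^-8)/(0.0803) = 9.67×10^3 N/C.

E = 9.67×10^3 N/C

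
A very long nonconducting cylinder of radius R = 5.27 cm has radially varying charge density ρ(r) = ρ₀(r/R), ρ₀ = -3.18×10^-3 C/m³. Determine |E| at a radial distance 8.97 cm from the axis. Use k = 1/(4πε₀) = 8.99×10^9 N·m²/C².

By cylindrical symmetry E is radial; use a coaxial Gaussian cylinder of radius 8.97 cm and length L (r > R, full charge per length enclosed).
λ_enc = 2π ∫₀^R ρ₀(r'/R)^1 r' dr' = 2πρ₀R²/3 = -1.85×10^-5 C/m.
Applying ∮E·dA = Q_enc/ε₀ with the end caps contributing no flux:
E = 2k|λ_enc|/r = 2(8.99×10^9)(1.85e-5)/(0.0897) = 3.71e6 N/C.

|E| = 3.71×10^6 N/C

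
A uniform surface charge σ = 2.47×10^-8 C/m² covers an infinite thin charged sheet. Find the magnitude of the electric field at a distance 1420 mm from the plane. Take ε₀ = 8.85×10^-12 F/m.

E = 1.40×10^3 N/C

By planar symmetry E is perpendicular to the sheet and uniform; use a Gaussian pillbox with flat faces of area A on each side of the sheet.
Flux Φ = 2EA and Q_enc = σA, so 2EA = σA/ε₀ ⇒ E = |σ|/(2ε₀), independent of distance.
E = |σ|/(2ε₀) = (2.47×10^-8)/(2·8.85×10^-12) = 1.40×10^3 N/C.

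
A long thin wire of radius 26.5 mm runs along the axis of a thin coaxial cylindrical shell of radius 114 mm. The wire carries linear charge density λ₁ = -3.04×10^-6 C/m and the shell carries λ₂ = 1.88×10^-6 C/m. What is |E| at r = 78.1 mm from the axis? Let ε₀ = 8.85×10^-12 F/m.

7.00e5 V/m

By cylindrical symmetry E is radial; use a coaxial Gaussian cylinder of radius 78.1 mm and length L (between the conductors, 26.5 mm < r < 114 mm).
Only the inner wire is enclosed; the outer shell contributes nothing inside itself. λ_enc = λ₁ = -3.04×10^-6 C/m.
By Gauss's law (flux through the curved wall only), E·2πrL = λ_enc L/ε₀.
E = |λ_enc|/(2πε₀r) = (3.04×10^-6)/(2π·8.85×10^-12·0.0781) = 7.00e5 N/C.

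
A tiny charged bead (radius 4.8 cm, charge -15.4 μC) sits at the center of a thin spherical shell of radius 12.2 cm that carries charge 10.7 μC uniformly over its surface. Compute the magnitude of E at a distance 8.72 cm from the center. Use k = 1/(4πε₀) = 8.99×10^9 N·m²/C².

|E| ≈ 1.82×10^7 N/C

Take a concentric spherical Gaussian surface of radius r = 8.72 cm (between the bodies, 4.8 cm < r < 12.2 cm).
The shell at 12.2 cm lies outside the Gaussian surface, so Q_enc = -15.4 μC = -1.54×10^-5 C.
By Gauss's law, ∮E·dA = E·4πr² = Q_enc/ε₀.
E = k|Q_enc|/r² = (8.99×10^9)(1.54×10^-5)/(0.0872)² = 1.82×10^7 N/C.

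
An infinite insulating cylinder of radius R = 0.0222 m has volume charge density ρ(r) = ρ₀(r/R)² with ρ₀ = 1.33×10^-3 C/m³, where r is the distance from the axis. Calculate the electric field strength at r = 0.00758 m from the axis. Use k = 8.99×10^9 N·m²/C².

Choose a coaxial cylinder of radius r = 0.00758 m (arbitrary length L) as the Gaussian surface (r < R).
Integrating ρ over the cross-section to radius r: λ_enc = (2πρ₀/R²) ∫₀^r r'^3 dr' = 2πρ₀ r^4/(4·R²) = 1.399×10^-8 C/m.
By Gauss's law (flux through the curved wall only), E·2πrL = λ_enc L/ε₀.
E = 2k|λ_enc|/r = 2(8.99×10^9)(1.399e-8)/(0.00758) = 3.32e4 N/C.

E = 3.32×10^4 N/C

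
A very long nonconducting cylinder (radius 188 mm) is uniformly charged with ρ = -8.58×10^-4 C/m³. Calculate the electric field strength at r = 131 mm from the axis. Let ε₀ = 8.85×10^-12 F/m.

E = 6.35×10^6 N/C

Take a coaxial cylindrical Gaussian surface of radius r = 131 mm and length L (r < R).
Charge inside radius r per length L is ρ·πr²·L, so λ_enc = ρπr² = -4.626×10^-5 C/m.
Since E is radial and uniform over the curved surface, Φ = E·2πrL = Q_enc/ε₀ = λ_enc L/ε₀.
E = |λ_enc|/(2πε₀r) = (4.626×10^-5)/(2π·8.85×10^-12·0.131) = 6.35×10^6 N/C.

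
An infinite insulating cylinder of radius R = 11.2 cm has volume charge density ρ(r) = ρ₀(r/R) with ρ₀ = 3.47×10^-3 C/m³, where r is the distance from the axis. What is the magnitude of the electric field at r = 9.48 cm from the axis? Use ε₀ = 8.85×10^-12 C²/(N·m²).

|E| ≈ 1.05×10^7 N/C

Coaxial Gaussian cylinder, radius r = 9.48 cm, length L (r < R).
Integrating ρ over the cross-section to radius r: λ_enc = (2πρ₀/R) ∫₀^r r'^2 dr' = 2πρ₀ r^3/(3·R) = 5.528×10^-5 C/m.
Gauss's law: E·2πrL = λ_enc L/ε₀.
E = |λ_enc|/(2πε₀r) = (5.528×10^-5)/(2π·8.85×10^-12·0.0948) = 1.05e7 N/C.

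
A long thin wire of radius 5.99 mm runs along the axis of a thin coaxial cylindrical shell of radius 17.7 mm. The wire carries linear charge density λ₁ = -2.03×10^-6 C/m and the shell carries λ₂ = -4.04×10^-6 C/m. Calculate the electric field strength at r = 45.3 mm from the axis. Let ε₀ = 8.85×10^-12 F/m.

2.41×10^6 N/C

By cylindrical symmetry E is radial; use a coaxial Gaussian cylinder of radius 45.3 mm and length L (r > 17.7 mm, enclosing both).
λ_enc = λ₁ + λ₂ = (-2.03×10^-6) + (-4.04×10^-6) = -6.07e-6 C/m.
Gauss's law: E·2πrL = λ_enc L/ε₀.
E = |λ_enc|/(2πε₀r) = (6.07e-6)/(2π·8.85×10^-12·0.0453) = 2.41×10^6 N/C.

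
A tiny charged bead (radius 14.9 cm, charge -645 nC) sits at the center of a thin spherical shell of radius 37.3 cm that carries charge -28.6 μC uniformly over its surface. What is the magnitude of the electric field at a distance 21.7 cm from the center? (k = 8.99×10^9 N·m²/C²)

Symmetry ⇒ E = E(r) r̂. Gaussian sphere of radius r = 21.7 cm (between the bodies, 14.9 cm < r < 37.3 cm).
Only the inner charge is enclosed; the outer shell contributes nothing inside itself. Q_enc = -645 nC = -6.45e-7 C.
By Gauss's law, ∮E·dA = E·4πr² = Q_enc/ε₀.
E = k|Q_enc|/r² = (8.99×10^9)(6.45e-7)/(0.217)² = 1.23×10^5 N/C.

E = 1.23×10^5 V/m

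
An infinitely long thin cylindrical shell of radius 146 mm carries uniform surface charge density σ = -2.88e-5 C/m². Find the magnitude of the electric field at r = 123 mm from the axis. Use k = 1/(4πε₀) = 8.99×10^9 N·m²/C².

E = 0 (no enclosed charge)

By cylindrical symmetry E is radial; use a coaxial Gaussian cylinder of radius 123 mm and length L (r < 146 mm, inside the shell).
All the surface charge lies outside this cylinder: Q_enc = 0, hence E = 0.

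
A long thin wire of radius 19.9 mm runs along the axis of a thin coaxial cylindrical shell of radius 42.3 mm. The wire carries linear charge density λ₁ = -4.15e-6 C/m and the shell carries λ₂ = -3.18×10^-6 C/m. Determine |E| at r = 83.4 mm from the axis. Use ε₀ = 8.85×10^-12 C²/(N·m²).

Coaxial Gaussian cylinder, radius r = 83.4 mm, length L (r > 42.3 mm, enclosing both).
λ_enc = λ₁ + λ₂ = (-4.15×10^-6) + (-3.18e-6) = -7.33×10^-6 C/m.
By Gauss's law (flux through the curved wall only), E·2πrL = λ_enc L/ε₀.
E = |λ_enc|/(2πε₀r) = (7.33e-6)/(2π·8.85×10^-12·0.0834) = 1.58e6 N/C.

E ≈ 1.58×10^6 N/C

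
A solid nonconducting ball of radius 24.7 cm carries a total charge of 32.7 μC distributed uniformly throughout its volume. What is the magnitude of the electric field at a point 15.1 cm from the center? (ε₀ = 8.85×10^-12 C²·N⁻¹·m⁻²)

Symmetry ⇒ E = E(r) r̂. Gaussian sphere of radius r = 15.1 cm (r < R).
For a uniform sphere the enclosed fraction is (r/R)³, so Q_enc = (32.7 μC)(0.151/0.247)³ = 7.471×10^-6 C.
By Gauss's law, ∮E·dA = E·4πr² = Q_enc/ε₀.
E = |Q_enc|/(4πε₀r²) = (7.471×10^-6)/(4π·8.85×10^-12·(0.151)²) = 2.95×10^6 N/C.

E ≈ 2.95e6 V/m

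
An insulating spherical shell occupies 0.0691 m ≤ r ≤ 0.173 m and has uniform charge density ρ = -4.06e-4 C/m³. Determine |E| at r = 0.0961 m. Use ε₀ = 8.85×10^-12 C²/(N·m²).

Take a concentric spherical Gaussian surface of radius r = 0.0961 m (within the shell material, 0.0691 m < r < 0.173 m).
Enclosed charge is the volume from a to r: Q_enc = (4π/3)ρ(r³ − a³) = -9.482×10^-7 C.
Applying ∮E·dA = Q_enc/ε₀ with Φ = E(4πr²):
E = |Q_enc|/(4πε₀r²) = (9.482e-7)/(4π·8.85×10^-12·(0.0961)²) = 9.23×10^5 N/C.

|E| = 9.23×10^5 N/C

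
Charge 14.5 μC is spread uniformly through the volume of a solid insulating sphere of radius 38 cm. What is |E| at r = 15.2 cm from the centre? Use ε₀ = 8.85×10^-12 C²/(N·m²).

Symmetry ⇒ E = E(r) r̂. Gaussian sphere of radius r = 15.2 cm (r < R).
Only the charge within r is enclosed: Q_enc = Q·(r/R)³ = (14.5 μC)·(15.2 cm/38 cm)³ = 9.28×10^-7 C.
Applying ∮E·dA = Q_enc/ε₀ with Φ = E(4πr²):
E = |Q_enc|/(4πε₀r²) = (9.28×10^-7)/(4π·8.85×10^-12·(0.152)²) = 3.61e5 N/C.

|E| ≈ 3.61×10^5 V/m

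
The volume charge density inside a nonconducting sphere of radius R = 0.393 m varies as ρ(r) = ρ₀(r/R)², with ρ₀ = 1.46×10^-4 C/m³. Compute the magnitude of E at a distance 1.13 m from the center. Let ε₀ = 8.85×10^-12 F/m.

By spherical symmetry E is radial; choose a Gaussian sphere of radius r = 1.13 m (r > R, all charge enclosed).
Q_enc = 4π ∫₀^R ρ₀(r'/R)^2 r'² dr' = 4πρ₀R³/5 = 2.227×10^-5 C.
Applying ∮E·dA = Q_enc/ε₀ with Φ = E(4πr²):
E = |Q_enc|/(4πε₀r²) = (2.227e-5)/(4π·8.85×10^-12·(1.13)²) = 1.57×10^5 N/C.

|E| ≈ 1.57e5 N/C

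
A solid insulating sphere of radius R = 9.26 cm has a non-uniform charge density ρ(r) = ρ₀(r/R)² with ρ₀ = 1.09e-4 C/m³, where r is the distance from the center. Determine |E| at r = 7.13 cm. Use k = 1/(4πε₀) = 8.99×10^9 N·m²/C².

E ≈ 1.04×10^5 N/C

By spherical symmetry E is radial; choose a Gaussian sphere of radius r = 7.13 cm (r < R).
Integrate the density: Q_enc = 4π ∫₀^r ρ₀(r'/R)^2 r'² dr' = 4πρ₀ r^5/(5·R²) = 5.887×10^-8 C.
Gauss's law: E·4πr² = Q_enc/ε₀.
E = k|Q_enc|/r² = (8.99×10^9)(5.887×10^-8)/(0.0713)² = 1.04×10^5 N/C.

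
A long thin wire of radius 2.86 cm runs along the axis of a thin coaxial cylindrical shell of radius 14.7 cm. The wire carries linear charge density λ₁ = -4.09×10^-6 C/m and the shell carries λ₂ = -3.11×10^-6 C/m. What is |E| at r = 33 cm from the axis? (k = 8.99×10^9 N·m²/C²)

E = 3.92×10^5 V/m

Choose a coaxial cylinder of radius r = 33 cm (arbitrary length L) as the Gaussian surface (r > 14.7 cm, enclosing both).
λ_enc = λ₁ + λ₂ = (-4.09×10^-6) + (-3.11×10^-6) = -7.20e-6 C/m.
Gauss's law: E·2πrL = λ_enc L/ε₀.
E = 2k|λ_enc|/r = 2(8.99×10^9)(7.20e-6)/(0.33) = 3.92×10^5 N/C.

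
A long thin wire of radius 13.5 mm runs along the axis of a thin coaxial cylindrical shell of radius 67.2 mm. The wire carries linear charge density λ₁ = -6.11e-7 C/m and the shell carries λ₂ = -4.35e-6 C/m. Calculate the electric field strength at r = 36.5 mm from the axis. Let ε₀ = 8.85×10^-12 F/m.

By cylindrical symmetry E is radial; use a coaxial Gaussian cylinder of radius 36.5 mm and length L (between the conductors, 13.5 mm < r < 67.2 mm).
Only the inner wire is enclosed; the outer shell contributes nothing inside itself. λ_enc = λ₁ = -6.11e-7 C/m.
Gauss's law: E·2πrL = λ_enc L/ε₀.
E = |λ_enc|/(2πε₀r) = (6.11×10^-7)/(2π·8.85×10^-12·0.0365) = 3.01×10^5 N/C.

3.01×10^5 V/m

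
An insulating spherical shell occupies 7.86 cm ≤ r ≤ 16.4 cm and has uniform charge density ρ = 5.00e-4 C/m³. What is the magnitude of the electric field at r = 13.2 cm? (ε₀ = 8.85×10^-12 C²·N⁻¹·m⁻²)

E = 1.96×10^6 N/C

Symmetry ⇒ E = E(r) r̂. Gaussian sphere of radius r = 13.2 cm (within the shell material, 7.86 cm < r < 16.4 cm).
Only the shell between 7.86 cm and r is enclosed: Q_enc = ρ·(4π/3)(r³ − a³) = (5.00e-4)·(4π/3)·((0.132)³ − (0.0786)³) = 3.80×10^-6 C.
By Gauss's law, ∮E·dA = E·4πr² = Q_enc/ε₀.
E = |Q_enc|/(4πε₀r²) = (3.80×10^-6)/(4π·8.85×10^-12·(0.132)²) = 1.96e6 N/C.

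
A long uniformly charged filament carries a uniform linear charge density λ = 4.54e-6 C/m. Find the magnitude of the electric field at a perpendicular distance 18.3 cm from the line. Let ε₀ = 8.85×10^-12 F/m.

Take a coaxial cylindrical Gaussian surface of radius r = 18.3 cm and length L.
Q_enc = λL, so λ_enc = 4.54×10^-6 C/m.
Applying ∮E·dA = Q_enc/ε₀ with the end caps contributing no flux:
E = |λ_enc|/(2πε₀r) = (4.54e-6)/(2π·8.85×10^-12·0.183) = 4.46×10^5 N/C.

E ≈ 4.46e5 N/C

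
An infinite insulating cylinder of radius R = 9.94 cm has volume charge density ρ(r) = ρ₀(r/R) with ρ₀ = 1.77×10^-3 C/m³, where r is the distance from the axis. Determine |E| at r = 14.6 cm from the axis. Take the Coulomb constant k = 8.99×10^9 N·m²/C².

Take a coaxial cylindrical Gaussian surface of radius r = 14.6 cm and length L (r > R, full charge per length enclosed).
λ_enc = 2π ∫₀^R ρ₀(r'/R)^1 r' dr' = 2πρ₀R²/3 = 3.663e-5 C/m.
Applying ∮E·dA = Q_enc/ε₀ with the end caps contributing no flux:
E = 2k|λ_enc|/r = 2(8.99×10^9)(3.663×10^-5)/(0.146) = 4.51×10^6 N/C.

|E| ≈ 4.51×10^6 N/C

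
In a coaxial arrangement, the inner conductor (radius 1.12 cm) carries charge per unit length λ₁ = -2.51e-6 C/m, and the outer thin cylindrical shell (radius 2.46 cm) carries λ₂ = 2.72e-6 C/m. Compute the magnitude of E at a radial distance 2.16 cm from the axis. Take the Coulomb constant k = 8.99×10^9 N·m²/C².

|E| = 2.09×10^6 N/C

Coaxial Gaussian cylinder, radius r = 2.16 cm, length L (between the conductors, 1.12 cm < r < 2.46 cm).
The shell at 2.46 cm lies outside the Gaussian surface, so λ_enc = λ₁ = -2.51e-6 C/m.
Applying ∮E·dA = Q_enc/ε₀ with the end caps contributing no flux:
E = 2k|λ_enc|/r = 2(8.99×10^9)(2.51×10^-6)/(0.0216) = 2.09e6 N/C.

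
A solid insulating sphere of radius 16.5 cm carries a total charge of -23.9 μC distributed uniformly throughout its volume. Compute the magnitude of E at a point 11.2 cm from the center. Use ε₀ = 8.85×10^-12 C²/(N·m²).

E = 5.36e6 N/C

Take a concentric spherical Gaussian surface of radius r = 11.2 cm (r < R).
Only the charge within r is enclosed: Q_enc = Q·(r/R)³ = (-23.9 μC)·(11.2 cm/16.5 cm)³ = -7.475×10^-6 C.
Applying ∮E·dA = Q_enc/ε₀ with Φ = E(4πr²):
E = |Q_enc|/(4πε₀r²) = (7.475×10^-6)/(4π·8.85×10^-12·(0.112)²) = 5.36×10^6 N/C.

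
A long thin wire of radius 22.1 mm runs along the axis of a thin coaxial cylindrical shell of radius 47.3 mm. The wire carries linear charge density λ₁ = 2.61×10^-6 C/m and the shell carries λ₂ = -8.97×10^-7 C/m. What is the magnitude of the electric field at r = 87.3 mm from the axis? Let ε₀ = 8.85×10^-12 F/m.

Choose a coaxial cylinder of radius r = 87.3 mm (arbitrary length L) as the Gaussian surface (r > 47.3 mm, enclosing both).
λ_enc = λ₁ + λ₂ = (2.61e-6) + (-8.97×10^-7) = 1.713×10^-6 C/m.
Gauss's law: E·2πrL = λ_enc L/ε₀.
E = |λ_enc|/(2πε₀r) = (1.713×10^-6)/(2π·8.85×10^-12·0.0873) = 3.53e5 N/C.

|E| = 3.53×10^5 N/C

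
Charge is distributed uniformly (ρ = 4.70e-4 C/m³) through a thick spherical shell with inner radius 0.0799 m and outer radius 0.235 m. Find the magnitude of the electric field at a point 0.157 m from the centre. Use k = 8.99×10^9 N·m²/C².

|E| = 2.41×10^6 N/C

By spherical symmetry E is radial; choose a Gaussian sphere of radius r = 0.157 m (within the shell material, 0.0799 m < r < 0.235 m).
Only the shell between 0.0799 m and r is enclosed: Q_enc = ρ·(4π/3)(r³ − a³) = (4.70×10^-4)·(4π/3)·((0.157)³ − (0.0799)³) = 6.615×10^-6 C.
By Gauss's law, ∮E·dA = E·4πr² = Q_enc/ε₀.
E = k|Q_enc|/r² = (8.99×10^9)(6.615×10^-6)/(0.157)² = 2.41×10^6 N/C.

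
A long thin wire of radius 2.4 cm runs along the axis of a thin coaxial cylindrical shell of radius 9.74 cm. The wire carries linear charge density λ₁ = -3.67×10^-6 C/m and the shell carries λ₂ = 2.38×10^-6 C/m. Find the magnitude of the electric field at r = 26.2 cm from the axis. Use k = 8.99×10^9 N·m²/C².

By cylindrical symmetry E is radial; use a coaxial Gaussian cylinder of radius 26.2 cm and length L (r > 9.74 cm, enclosing both).
λ_enc = λ₁ + λ₂ = (-3.67×10^-6) + (2.38×10^-6) = -1.29×10^-6 C/m.
Applying ∮E·dA = Q_enc/ε₀ with the end caps contributing no flux:
E = 2k|λ_enc|/r = 2(8.99×10^9)(1.29×10^-6)/(0.262) = 8.85×10^4 N/C.

8.85e4 V/m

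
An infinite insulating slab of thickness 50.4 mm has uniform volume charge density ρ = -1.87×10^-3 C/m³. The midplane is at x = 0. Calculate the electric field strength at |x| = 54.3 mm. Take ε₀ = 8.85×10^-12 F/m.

The point |x| = 54.3 mm lies outside the slab (half-thickness 0.0252 m). A symmetric pillbox spanning the full slab encloses Q_enc = ρ·d·A.
Flux = 2EA ⇒ E = |ρ|d/(2ε₀), independent of distance outside.
E = (1.87e-3)(0.0504)/(2·8.85×10^-12) = 5.32e6 N/C.

|E| = 5.32×10^6 N/C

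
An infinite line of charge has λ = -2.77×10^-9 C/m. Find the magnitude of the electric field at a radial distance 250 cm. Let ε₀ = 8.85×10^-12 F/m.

Coaxial Gaussian cylinder, radius r = 250 cm, length L.
Q_enc = λL, so λ_enc = -2.77e-9 C/m.
Since E is radial and uniform over the curved surface, Φ = E·2πrL = Q_enc/ε₀ = λ_enc L/ε₀.
E = |λ_enc|/(2πε₀r) = (2.77e-9)/(2π·8.85×10^-12·2.5) = 19.9 N/C.

|E| ≈ 19.9 V/m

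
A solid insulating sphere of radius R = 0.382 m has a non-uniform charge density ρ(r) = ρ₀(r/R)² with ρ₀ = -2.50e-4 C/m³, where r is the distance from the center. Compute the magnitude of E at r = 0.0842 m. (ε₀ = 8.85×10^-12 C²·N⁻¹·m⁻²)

Take a concentric spherical Gaussian surface of radius r = 0.0842 m (r < R).
Integrate the density: Q_enc = 4π ∫₀^r ρ₀(r'/R)^2 r'² dr' = 4πρ₀ r^5/(5·R²) = -1.822×10^-8 C.
By Gauss's law, ∮E·dA = E·4πr² = Q_enc/ε₀.
E = |Q_enc|/(4πε₀r²) = (1.822e-8)/(4π·8.85×10^-12·(0.0842)²) = 2.31×10^4 N/C.

E = 2.31×10^4 V/m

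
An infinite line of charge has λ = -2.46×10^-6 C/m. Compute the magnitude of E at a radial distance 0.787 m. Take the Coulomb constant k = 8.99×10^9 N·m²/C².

By cylindrical symmetry E is radial; use a coaxial Gaussian cylinder of radius 0.787 m and length L.
Q_enc = λL, so λ_enc = -2.46×10^-6 C/m.
Gauss's law: E·2πrL = λ_enc L/ε₀.
E = 2k|λ_enc|/r = 2(8.99×10^9)(2.46×10^-6)/(0.787) = 5.62×10^4 N/C.

E ≈ 5.62×10^4 N/C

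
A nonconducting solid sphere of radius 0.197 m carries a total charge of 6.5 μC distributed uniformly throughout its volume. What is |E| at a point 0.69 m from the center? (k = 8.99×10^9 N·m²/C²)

Symmetry ⇒ E = E(r) r̂. Gaussian sphere of radius r = 0.69 m (r > R, so the entire charge is enclosed).
Q_enc = 6.5 μC = 6.50×10^-6 C.
By Gauss's law, ∮E·dA = E·4πr² = Q_enc/ε₀.
E = k|Q_enc|/r² = (8.99×10^9)(6.50×10^-6)/(0.69)² = 1.23×10^5 N/C.

E ≈ 1.23e5 N/C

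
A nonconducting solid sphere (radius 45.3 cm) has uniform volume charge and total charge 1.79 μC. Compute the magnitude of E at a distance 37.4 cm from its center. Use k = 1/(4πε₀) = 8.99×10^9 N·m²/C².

Symmetry ⇒ E = E(r) r̂. Gaussian sphere of radius r = 37.4 cm (r < R).
For a uniform sphere the enclosed fraction is (r/R)³, so Q_enc = (1.79 μC)(0.374/0.453)³ = 1.007×10^-6 C.
Since E is radial and uniform over the Gaussian sphere, Φ = E·4πr² = Q_enc/ε₀.
E = k|Q_enc|/r² = (8.99×10^9)(1.007×10^-6)/(0.374)² = 6.47×10^4 N/C.

6.47e4 N/C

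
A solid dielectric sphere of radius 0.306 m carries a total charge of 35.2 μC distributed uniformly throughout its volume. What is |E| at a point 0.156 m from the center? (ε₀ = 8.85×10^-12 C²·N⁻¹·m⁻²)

E = 1.72×10^6 N/C

Symmetry ⇒ E = E(r) r̂. Gaussian sphere of radius r = 0.156 m (r < R).
Only the charge within r is enclosed: Q_enc = Q·(r/R)³ = (35.2 μC)·(0.156 m/0.306 m)³ = 4.664×10^-6 C.
Since E is radial and uniform over the Gaussian sphere, Φ = E·4πr² = Q_enc/ε₀.
E = |Q_enc|/(4πε₀r²) = (4.664e-6)/(4π·8.85×10^-12·(0.156)²) = 1.72×10^6 N/C.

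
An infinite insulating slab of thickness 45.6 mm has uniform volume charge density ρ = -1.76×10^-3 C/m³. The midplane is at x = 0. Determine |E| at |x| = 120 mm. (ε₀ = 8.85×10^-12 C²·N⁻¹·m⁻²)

The point |x| = 120 mm lies outside the slab (half-thickness 0.0228 m). A symmetric pillbox spanning the full slab encloses Q_enc = ρ·d·A.
Flux = 2EA ⇒ E = |ρ|d/(2ε₀), independent of distance outside.
E = (1.76×10^-3)(0.0456)/(2·8.85×10^-12) = 4.53×10^6 N/C.

E = 4.53×10^6 V/m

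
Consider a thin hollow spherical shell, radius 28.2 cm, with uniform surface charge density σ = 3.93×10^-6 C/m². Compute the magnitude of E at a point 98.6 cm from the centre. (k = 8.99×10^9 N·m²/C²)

Take a concentric spherical Gaussian surface of radius r = 98.6 cm (r > 28.2 cm).
The entire shell is enclosed: Q_enc = σ·4πR² = (3.93×10^-6)·4π·(0.282)² = 3.927e-6 C.
By Gauss's law, ∮E·dA = E·4πr² = Q_enc/ε₀.
E = k|Q_enc|/r² = (8.99×10^9)(3.927e-6)/(0.986)² = 3.63×10^4 N/C.

|E| ≈ 3.63×10^4 N/C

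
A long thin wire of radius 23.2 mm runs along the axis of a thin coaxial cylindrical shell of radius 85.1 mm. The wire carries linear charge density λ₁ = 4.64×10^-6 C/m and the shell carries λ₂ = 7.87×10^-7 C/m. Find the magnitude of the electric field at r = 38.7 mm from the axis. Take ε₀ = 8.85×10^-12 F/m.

Take a coaxial cylindrical Gaussian surface of radius r = 38.7 mm and length L (between the conductors, 23.2 mm < r < 85.1 mm).
The shell at 85.1 mm lies outside the Gaussian surface, so λ_enc = λ₁ = 4.64×10^-6 C/m.
By Gauss's law (flux through the curved wall only), E·2πrL = λ_enc L/ε₀.
E = |λ_enc|/(2πε₀r) = (4.64×10^-6)/(2π·8.85×10^-12·0.0387) = 2.16e6 N/C.

|E| = 2.16e6 N/C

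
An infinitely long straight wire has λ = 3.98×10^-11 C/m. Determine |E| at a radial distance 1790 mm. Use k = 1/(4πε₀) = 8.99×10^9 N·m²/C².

Take a coaxial cylindrical Gaussian surface of radius r = 1790 mm and length L.
Q_enc = λL, so λ_enc = 3.98×10^-11 C/m.
By Gauss's law (flux through the curved wall only), E·2πrL = λ_enc L/ε₀.
E = 2k|λ_enc|/r = 2(8.99×10^9)(3.98e-11)/(1.79) = 0.4 N/C.

|E| = 0.4 N/C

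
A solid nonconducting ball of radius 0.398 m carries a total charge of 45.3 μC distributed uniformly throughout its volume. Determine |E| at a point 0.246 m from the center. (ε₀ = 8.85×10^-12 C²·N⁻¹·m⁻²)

E = 1.59e6 N/C

Use a concentric Gaussian sphere at r = 0.246 m (r < R).
For a uniform sphere the enclosed fraction is (r/R)³, so Q_enc = (45.3 μC)(0.246/0.398)³ = 1.07×10^-5 C.
By Gauss's law, ∮E·dA = E·4πr² = Q_enc/ε₀.
E = |Q_enc|/(4πε₀r²) = (1.07e-5)/(4π·8.85×10^-12·(0.246)²) = 1.59e6 N/C.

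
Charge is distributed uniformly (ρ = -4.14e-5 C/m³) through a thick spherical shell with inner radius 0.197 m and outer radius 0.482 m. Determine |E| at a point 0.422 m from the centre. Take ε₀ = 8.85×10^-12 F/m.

Symmetry ⇒ E = E(r) r̂. Gaussian sphere of radius r = 0.422 m (within the shell material, 0.197 m < r < 0.482 m).
Only the shell between 0.197 m and r is enclosed: Q_enc = ρ·(4π/3)(r³ − a³) = (-4.14e-5)·(4π/3)·((0.422)³ − (0.197)³) = -1.171×10^-5 C.
Applying ∮E·dA = Q_enc/ε₀ with Φ = E(4πr²):
E = |Q_enc|/(4πε₀r²) = (1.171e-5)/(4π·8.85×10^-12·(0.422)²) = 5.91e5 N/C.

|E| ≈ 5.91×10^5 N/C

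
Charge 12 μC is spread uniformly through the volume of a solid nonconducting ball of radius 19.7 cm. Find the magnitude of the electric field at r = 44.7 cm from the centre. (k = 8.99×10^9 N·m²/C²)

|E| = 5.40×10^5 N/C

Use a concentric Gaussian sphere at r = 44.7 cm (r > R, so the entire charge is enclosed).
Q_enc = 12 μC = 1.20×10^-5 C.
By Gauss's law, ∮E·dA = E·4πr² = Q_enc/ε₀.
E = k|Q_enc|/r² = (8.99×10^9)(1.20×10^-5)/(0.447)² = 5.40e5 N/C.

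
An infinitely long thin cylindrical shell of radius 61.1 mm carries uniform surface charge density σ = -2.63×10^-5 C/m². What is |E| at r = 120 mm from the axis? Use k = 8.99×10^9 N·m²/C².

Take a coaxial cylindrical Gaussian surface of radius r = 120 mm and length L (r > 61.1 mm).
The whole shell is enclosed: λ_enc = σ·2πR = (-2.63×10^-5)·2π·(0.0611) = -1.01e-5 C/m.
Gauss's law: E·2πrL = λ_enc L/ε₀.
E = 2k|λ_enc|/r = 2(8.99×10^9)(1.01e-5)/(0.12) = 1.51×10^6 N/C.

1.51×10^6 N/C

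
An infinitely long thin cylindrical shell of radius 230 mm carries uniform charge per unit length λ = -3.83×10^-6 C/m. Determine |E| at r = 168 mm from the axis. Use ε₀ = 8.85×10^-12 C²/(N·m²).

E = 0 (no enclosed charge)

Coaxial Gaussian cylinder, radius r = 168 mm, length L (r < 230 mm, inside the shell).
All the surface charge lies outside this cylinder: Q_enc = 0, hence E = 0.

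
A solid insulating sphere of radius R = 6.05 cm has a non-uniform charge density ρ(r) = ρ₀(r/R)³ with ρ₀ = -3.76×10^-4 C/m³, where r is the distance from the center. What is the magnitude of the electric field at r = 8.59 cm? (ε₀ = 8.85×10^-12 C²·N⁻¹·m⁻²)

Symmetry ⇒ E = E(r) r̂. Gaussian sphere of radius r = 8.59 cm (r > R, all charge enclosed).
Q_enc = 4π ∫₀^R ρ₀(r'/R)^3 r'² dr' = 4πρ₀R³/6 = -1.744e-7 C.
Gauss's law: E·4πr² = Q_enc/ε₀.
E = |Q_enc|/(4πε₀r²) = (1.744×10^-7)/(4π·8.85×10^-12·(0.0859)²) = 2.13×10^5 N/C.

E ≈ 2.13×10^5 N/C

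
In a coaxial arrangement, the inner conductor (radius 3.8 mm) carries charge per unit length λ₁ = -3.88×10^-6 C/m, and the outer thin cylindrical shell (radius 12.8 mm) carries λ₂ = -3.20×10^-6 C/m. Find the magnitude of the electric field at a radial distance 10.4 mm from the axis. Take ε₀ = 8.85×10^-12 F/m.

6.71×10^6 N/C

Choose a coaxial cylinder of radius r = 10.4 mm (arbitrary length L) as the Gaussian surface (between the conductors, 3.8 mm < r < 12.8 mm).
The shell at 12.8 mm lies outside the Gaussian surface, so λ_enc = λ₁ = -3.88×10^-6 C/m.
Gauss's law: E·2πrL = λ_enc L/ε₀.
E = |λ_enc|/(2πε₀r) = (3.88×10^-6)/(2π·8.85×10^-12·0.0104) = 6.71×10^6 N/C.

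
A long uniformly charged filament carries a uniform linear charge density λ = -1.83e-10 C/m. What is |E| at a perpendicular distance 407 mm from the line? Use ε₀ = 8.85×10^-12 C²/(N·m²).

|E| ≈ 8.09 N/C

By cylindrical symmetry E is radial; use a coaxial Gaussian cylinder of radius 407 mm and length L.
Q_enc = λL, so λ_enc = -1.83×10^-10 C/m.
Applying ∮E·dA = Q_enc/ε₀ with the end caps contributing no flux:
E = |λ_enc|/(2πε₀r) = (1.83×10^-10)/(2π·8.85×10^-12·0.407) = 8.09 N/C.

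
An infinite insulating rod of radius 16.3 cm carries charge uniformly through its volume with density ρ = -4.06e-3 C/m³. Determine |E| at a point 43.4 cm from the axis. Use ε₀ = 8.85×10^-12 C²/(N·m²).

|E| = 1.40×10^7 N/C

Take a coaxial cylindrical Gaussian surface of radius r = 43.4 cm and length L (r > 16.3 cm, full cross-section enclosed).
λ_enc = ρ·πR² = (-4.06×10^-3)π(0.163)² = -3.389×10^-4 C/m.
By Gauss's law (flux through the curved wall only), E·2πrL = λ_enc L/ε₀.
E = |λ_enc|/(2πε₀r) = (3.389×10^-4)/(2π·8.85×10^-12·0.434) = 1.40×10^7 N/C.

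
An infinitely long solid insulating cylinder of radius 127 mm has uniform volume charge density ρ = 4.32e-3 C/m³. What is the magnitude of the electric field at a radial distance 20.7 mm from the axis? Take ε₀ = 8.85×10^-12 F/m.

|E| ≈ 5.05e6 N/C

By cylindrical symmetry E is radial; use a coaxial Gaussian cylinder of radius 20.7 mm and length L (r < R).
Enclosed charge per unit length: λ_enc = ρ·πr² = (4.32e-3)π(0.0207)² = 5.815×10^-6 C/m.
Gauss's law: E·2πrL = λ_enc L/ε₀.
E = |λ_enc|/(2πε₀r) = (5.815×10^-6)/(2π·8.85×10^-12·0.0207) = 5.05×10^6 N/C.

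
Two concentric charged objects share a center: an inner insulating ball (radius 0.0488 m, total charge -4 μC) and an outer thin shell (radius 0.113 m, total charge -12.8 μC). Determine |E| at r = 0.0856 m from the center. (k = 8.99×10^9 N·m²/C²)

Use a concentric Gaussian sphere at r = 0.0856 m (between the bodies, 0.0488 m < r < 0.113 m).
The shell at 0.113 m lies outside the Gaussian surface, so Q_enc = -4 μC = -4.00×10^-6 C.
Applying ∮E·dA = Q_enc/ε₀ with Φ = E(4πr²):
E = k|Q_enc|/r² = (8.99×10^9)(4.00e-6)/(0.0856)² = 4.91×10^6 N/C.

E = 4.91e6 V/m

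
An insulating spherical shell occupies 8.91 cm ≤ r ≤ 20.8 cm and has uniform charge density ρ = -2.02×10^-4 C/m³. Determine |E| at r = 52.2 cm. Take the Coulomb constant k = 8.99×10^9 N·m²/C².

2.31e5 V/m

Use a concentric Gaussian sphere at r = 52.2 cm (r > 20.8 cm, enclosing the whole shell).
Q_enc = ρ·(4π/3)(b³ − a³) = (-2.02×10^-4)·(4π/3)·((0.208)³ − (0.0891)³) = -7.016×10^-6 C.
Applying ∮E·dA = Q_enc/ε₀ with Φ = E(4πr²):
E = k|Q_enc|/r² = (8.99×10^9)(7.016e-6)/(0.522)² = 2.31×10^5 N/C.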